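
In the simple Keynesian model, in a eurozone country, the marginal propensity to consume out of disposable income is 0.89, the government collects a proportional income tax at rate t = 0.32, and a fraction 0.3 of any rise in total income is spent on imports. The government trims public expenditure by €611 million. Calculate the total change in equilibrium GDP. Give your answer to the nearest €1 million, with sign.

−€879 million

Government-spending multiplier = 1/(1 − c(1−t) + m) = 1/(1 − 0.89×0.68 + 0.3) = 1/0.6948 ≈ 1.439.
ΔY = k × ΔG = (−€611 million) / 0.6948 ≈ −€879 million.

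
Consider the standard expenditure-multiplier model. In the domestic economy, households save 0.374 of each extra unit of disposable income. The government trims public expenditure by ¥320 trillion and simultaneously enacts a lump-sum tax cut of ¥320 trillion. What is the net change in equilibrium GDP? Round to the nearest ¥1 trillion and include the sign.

MPC = 1 − MPS = 1 − 0.374 = 0.626.
Expenditure multiplier = 1/(1 − MPC) = 1/(1 − 0.626) = 1/0.374 ≈ 2.674.
ΔG contributes k·ΔG = (−¥320 trillion) / 0.374 ≈ −¥855.6 trillion.
ΔT of −¥320 trillion changes first-round spending by −c·ΔT = +¥200.32 trillion, contributing k·(−c·ΔT) = (+¥200.32 trillion) / 0.374 ≈ +¥535.6 trillion.
With ΔG = ΔT and no other leakages, the balanced-budget multiplier is 1, so ΔY = ΔG = −¥320 trillion.

−¥320 trillion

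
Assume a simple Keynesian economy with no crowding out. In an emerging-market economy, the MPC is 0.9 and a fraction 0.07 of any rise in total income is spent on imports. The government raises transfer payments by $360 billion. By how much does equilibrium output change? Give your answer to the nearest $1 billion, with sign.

+$1,906 billion

The transfer change shifts disposable income by +$360 billion, so first-round consumption changes by c·ΔTR = 0.9 × (+$360 billion) = +$324 billion.
Expenditure multiplier = 1/(1 − c + m) = 1/(1 − 0.9 + 0.07) = 1/0.17 ≈ 5.882.
The transfer multiplier is c × k ≈ 5.294, so ΔY = k × (c·ΔTR) = (+$324 billion) / 0.17 ≈ +$1,906 billion.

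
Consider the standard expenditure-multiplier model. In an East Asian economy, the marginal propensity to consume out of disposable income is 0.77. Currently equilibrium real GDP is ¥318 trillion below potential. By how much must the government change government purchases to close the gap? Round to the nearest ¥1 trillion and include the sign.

Spending multiplier = 1/(1 − MPC) = 1/(1 − 0.77) = 1/0.23 ≈ 4.348.
Need ΔY = +¥318 trillion, so ΔG = ΔY/k = (+¥318 trillion) × 0.23 ≈ +¥73 trillion.
The government should increase government purchases by ¥73 trillion.

+¥73 trillion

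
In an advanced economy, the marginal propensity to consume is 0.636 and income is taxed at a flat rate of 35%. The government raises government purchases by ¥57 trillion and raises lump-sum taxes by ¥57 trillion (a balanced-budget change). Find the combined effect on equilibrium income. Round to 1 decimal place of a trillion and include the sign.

+¥35.4 trillion

Expenditure multiplier = 1/(1 − c(1−t)) = 1/(1 − 0.636×0.65) = 1/0.5866 ≈ 1.705.
ΔG contributes k·ΔG = (+¥57 trillion) / 0.5866 ≈ +¥97.2 trillion.
ΔT of +¥57 trillion changes first-round spending by −c·ΔT = −¥36.252 trillion, contributing k·(−c·ΔT) = (−¥36.252 trillion) / 0.5866 ≈ −¥61.8 trillion.
Net ΔY = k(ΔG − c·ΔT) = (+¥20.748 trillion) / 0.5866 ≈ +¥35.4 trillion.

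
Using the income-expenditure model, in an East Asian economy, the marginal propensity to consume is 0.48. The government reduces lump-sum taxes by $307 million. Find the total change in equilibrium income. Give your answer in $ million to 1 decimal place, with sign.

+$283.4 million

A lump-sum tax change of −$307 million shifts disposable income by +$307 million; first-round consumption changes by −c × ΔT = −0.48 × (−$307 million) = +$147.36 million.
Expenditure multiplier = 1/(1 − MPC) = 1/(1 − 0.48) = 1/0.52 ≈ 1.923.
The tax multiplier is −c × k ≈ −0.923, so ΔY = k × (−c·ΔT) = (+$147.36 million) / 0.52 ≈ +$283.4 million.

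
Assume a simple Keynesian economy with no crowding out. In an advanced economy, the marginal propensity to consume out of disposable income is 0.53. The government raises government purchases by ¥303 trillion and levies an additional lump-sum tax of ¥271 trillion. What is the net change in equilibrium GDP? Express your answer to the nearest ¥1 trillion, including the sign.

+¥339 trillion

Expenditure multiplier = 1/(1 − MPC) = 1/(1 − 0.53) = 1/0.47 ≈ 2.128.
ΔG contributes k·ΔG = (+¥303 trillion) / 0.47 ≈ +¥644.7 trillion.
ΔT of +¥271 trillion changes first-round spending by −c·ΔT = −¥143.63 trillion, contributing k·(−c·ΔT) = (−¥143.63 trillion) / 0.47 ≈ −¥305.6 trillion.
Net ΔY = k(ΔG − c·ΔT) = (+¥159.37 trillion) / 0.47 ≈ +¥339 trillion.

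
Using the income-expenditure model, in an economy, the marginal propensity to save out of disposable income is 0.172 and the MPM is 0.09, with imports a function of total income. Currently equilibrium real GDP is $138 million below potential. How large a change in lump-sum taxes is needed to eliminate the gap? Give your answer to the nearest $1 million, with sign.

MPC = 1 − MPS = 1 − 0.172 = 0.828.
Spending multiplier = 1/(1 − c + m) = 1/(1 − 0.828 + 0.09) = 1/0.262 ≈ 3.817.
Tax multiplier = −c·k = −0.828/0.262 ≈ −3.16. Need ΔY = +$138 million, so ΔT = ΔY/(−c·k) = −(+$138 million) × 0.262 / 0.828 ≈ −$44 million.
The government should cut lump-sum taxes by $44 million.

−$44 million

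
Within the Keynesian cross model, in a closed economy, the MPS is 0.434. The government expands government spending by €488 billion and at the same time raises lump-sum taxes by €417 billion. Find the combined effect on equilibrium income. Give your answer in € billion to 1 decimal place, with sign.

+€580.6 billion

MPC = 1 − MPS = 1 − 0.434 = 0.566.
Expenditure multiplier = 1/(1 − MPC) = 1/(1 − 0.566) = 1/0.434 ≈ 2.304.
ΔG contributes k·ΔG = (+€488 billion) / 0.434 ≈ +€1,124.4 billion.
ΔT of +€417 billion changes first-round spending by −c·ΔT = −€236.022 billion, contributing k·(−c·ΔT) = (−€236.022 billion) / 0.434 ≈ −€543.8 billion.
Net ΔY = k(ΔG − c·ΔT) = (+€251.978 billion) / 0.434 ≈ +€580.6 billion.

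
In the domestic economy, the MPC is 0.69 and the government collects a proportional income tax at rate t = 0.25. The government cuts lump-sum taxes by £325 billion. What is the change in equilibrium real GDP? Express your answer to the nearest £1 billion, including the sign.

A lump-sum tax change of −£325 billion shifts disposable income by +£325 billion; first-round consumption changes by −c × ΔT = −0.69 × (−£325 billion) = +£224.25 billion.
Expenditure multiplier = 1/(1 − c(1−t)) = 1/(1 − 0.69×0.75) = 1/0.4825 ≈ 2.073.
The tax multiplier is −c × k ≈ −1.43, so ΔY = k × (−c·ΔT) = (+£224.25 billion) / 0.4825 ≈ +£465 billion.

+£465 billion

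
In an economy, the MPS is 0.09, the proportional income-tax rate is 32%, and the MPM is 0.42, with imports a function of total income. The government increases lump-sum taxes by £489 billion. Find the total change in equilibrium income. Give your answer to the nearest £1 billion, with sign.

−£555 billion

MPC = 1 − MPS = 1 − 0.09 = 0.91.
A lump-sum tax change of +£489 billion shifts disposable income by −£489 billion; first-round consumption changes by −c × ΔT = −0.91 × (+£489 billion) = −£444.99 billion.
Expenditure multiplier = 1/(1 − c(1−t) + m) = 1/(1 − 0.91×0.68 + 0.42) = 1/0.8012 ≈ 1.248.
The tax multiplier is −c × k ≈ −1.136, so ΔY = k × (−c·ΔT) = (−£444.99 billion) / 0.8012 ≈ −£555 billion.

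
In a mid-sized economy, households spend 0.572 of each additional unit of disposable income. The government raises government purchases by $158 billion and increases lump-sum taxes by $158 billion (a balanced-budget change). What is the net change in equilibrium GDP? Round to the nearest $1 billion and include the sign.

Expenditure multiplier = 1/(1 − MPC) = 1/(1 − 0.572) = 1/0.428 ≈ 2.336.
ΔG contributes k·ΔG = (+$158 billion) / 0.428 ≈ +$369.2 billion.
ΔT of +$158 billion changes first-round spending by −c·ΔT = −$90.376 billion, contributing k·(−c·ΔT) = (−$90.376 billion) / 0.428 ≈ −$211.2 billion.
With ΔG = ΔT and no other leakages, the balanced-budget multiplier is 1, so ΔY = ΔG = +$158 billion.

+$158 billion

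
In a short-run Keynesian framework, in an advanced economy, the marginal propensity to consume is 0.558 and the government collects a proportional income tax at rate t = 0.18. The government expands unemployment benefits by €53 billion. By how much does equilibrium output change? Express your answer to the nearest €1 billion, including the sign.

The transfer change shifts disposable income by +€53 billion, so first-round consumption changes by c·ΔTR = 0.558 × (+€53 billion) = +€29.574 billion.
Expenditure multiplier = 1/(1 − c(1−t)) = 1/(1 − 0.558×0.82) = 1/0.54244 ≈ 1.844.
The transfer multiplier is c × k ≈ 1.029, so ΔY = k × (c·ΔTR) = (+€29.574 billion) / 0.54244 ≈ +€55 billion.

+€55 billion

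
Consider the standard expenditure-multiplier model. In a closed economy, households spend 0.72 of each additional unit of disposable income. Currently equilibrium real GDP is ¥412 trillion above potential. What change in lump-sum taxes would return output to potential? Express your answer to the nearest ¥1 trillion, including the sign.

+¥160 trillion

Spending multiplier = 1/(1 − MPC) = 1/(1 − 0.72) = 1/0.28 ≈ 3.571.
Tax multiplier = −c·k = −0.72/0.28 ≈ −2.571. Need ΔY = −¥412 trillion, so ΔT = ΔY/(−c·k) = −(−¥412 trillion) × 0.28 / 0.72 ≈ +¥160 trillion.
The government should raise lump-sum taxes by ¥160 trillion.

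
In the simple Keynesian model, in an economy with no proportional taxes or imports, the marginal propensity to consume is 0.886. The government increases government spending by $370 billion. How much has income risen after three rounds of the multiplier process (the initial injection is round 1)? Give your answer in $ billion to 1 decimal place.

$988.3 billion

Round 1 adds ΔG = $370 billion; each later round is MPC = 0.886 times the previous.
After 3 rounds: 370 + 327.82 + 290.44852 = ΔG·(1 − c^3)/(1 − c) = 370 × (1 − 0.695506456)/0.114 ≈ $988.3 billion.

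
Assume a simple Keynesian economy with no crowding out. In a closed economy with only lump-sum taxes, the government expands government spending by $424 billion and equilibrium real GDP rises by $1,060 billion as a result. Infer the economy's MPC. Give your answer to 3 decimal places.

0.600

Implied spending multiplier k = ΔY/ΔG = 1,060/424 = 2.5.
Since k = 1/(1 − MPC), MPC = 1 − 1/k = 1 − ΔG/ΔY = 1 − 424/1,060 = 0.600.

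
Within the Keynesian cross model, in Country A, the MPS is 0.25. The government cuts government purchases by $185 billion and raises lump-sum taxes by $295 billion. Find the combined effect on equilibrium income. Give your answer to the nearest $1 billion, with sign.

MPC = 1 − MPS = 1 − 0.25 = 0.75.
Expenditure multiplier = 1/(1 − MPC) = 1/(1 − 0.75) = 1/0.25 = 4.
ΔG contributes k·ΔG = (−$185 billion) / 0.25 = −$740 billion.
ΔT of +$295 billion changes first-round spending by −c·ΔT = −$221.25 billion, contributing k·(−c·ΔT) = (−$221.25 billion) / 0.25 = −$885 billion.
Net ΔY = k(ΔG − c·ΔT) = (−$406.25 billion) / 0.25 = −$1,625 billion.

−$1,625 billion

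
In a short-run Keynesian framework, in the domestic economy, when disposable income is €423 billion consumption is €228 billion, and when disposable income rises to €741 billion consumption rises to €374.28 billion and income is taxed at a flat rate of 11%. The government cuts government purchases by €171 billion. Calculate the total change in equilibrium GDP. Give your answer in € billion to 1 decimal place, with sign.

MPC = ΔC/ΔYd = (374.28 − 228)/(741 − 423) = 146.28/318 = 0.46.
Spending multiplier = 1/(1 − c(1−t)) = 1/(1 − 0.46×0.89) = 1/0.5906 ≈ 1.693.
ΔY = k × ΔG = (−€171 billion) / 0.5906 ≈ −€289.5 billion.

−€289.5 billion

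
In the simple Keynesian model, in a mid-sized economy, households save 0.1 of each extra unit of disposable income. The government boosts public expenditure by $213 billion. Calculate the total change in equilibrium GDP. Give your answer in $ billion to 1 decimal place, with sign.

MPC = 1 − MPS = 1 − 0.1 = 0.9.
Spending multiplier = 1/(1 − MPC) = 1/(1 − 0.9) = 1/0.1 = 10.
ΔY = k × ΔG = (+$213 billion) / 0.1 = +$2,130 billion.

+$2,130.0 billion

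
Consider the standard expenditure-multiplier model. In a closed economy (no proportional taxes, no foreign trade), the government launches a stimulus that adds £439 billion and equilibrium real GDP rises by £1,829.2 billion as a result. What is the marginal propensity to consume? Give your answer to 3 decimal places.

0.760

Implied spending multiplier k = ΔY/ΔG = 1,829.2/439 ≈ 4.1667.
Since k = 1/(1 − MPC), MPC = 1 − 1/k = 1 − ΔG/ΔY = 1 − 439/1,829.2 ≈ 0.760.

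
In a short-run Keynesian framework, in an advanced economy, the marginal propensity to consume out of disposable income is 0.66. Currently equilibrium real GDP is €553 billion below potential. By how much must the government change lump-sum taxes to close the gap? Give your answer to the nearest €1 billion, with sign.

Spending multiplier = 1/(1 − MPC) = 1/(1 − 0.66) = 1/0.34 ≈ 2.941.
Tax multiplier = −c·k = −0.66/0.34 ≈ −1.941. Need ΔY = +€553 billion, so ΔT = ΔY/(−c·k) = −(+€553 billion) × 0.34 / 0.66 ≈ −€285 billion.
The government should cut lump-sum taxes by €285 billion.

−€285 billion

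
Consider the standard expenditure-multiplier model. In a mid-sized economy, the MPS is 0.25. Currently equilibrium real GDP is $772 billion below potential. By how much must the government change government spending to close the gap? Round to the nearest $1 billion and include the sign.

+$193 billion

MPC = 1 − MPS = 1 − 0.25 = 0.75.
Spending multiplier = 1/(1 − MPC) = 1/(1 − 0.75) = 1/0.25 = 4.
Need ΔY = +$772 billion, so ΔG = ΔY/k = (+$772 billion) × 0.25 = +$193 billion.
The government should increase government spending by $193 billion.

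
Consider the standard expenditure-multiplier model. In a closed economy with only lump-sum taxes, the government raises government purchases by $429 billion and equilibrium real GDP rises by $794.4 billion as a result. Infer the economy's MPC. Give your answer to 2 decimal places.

0.46

Implied spending multiplier k = ΔY/ΔG = 794.4/429 ≈ 1.8517.
Since k = 1/(1 − MPC), MPC = 1 − 1/k = 1 − ΔG/ΔY = 1 − 429/794.4 ≈ 0.46.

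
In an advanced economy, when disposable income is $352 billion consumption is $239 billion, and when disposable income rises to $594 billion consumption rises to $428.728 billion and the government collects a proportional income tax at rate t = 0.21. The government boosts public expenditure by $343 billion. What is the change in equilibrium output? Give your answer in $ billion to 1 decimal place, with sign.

+$901.1 billion

MPC = ΔC/ΔYd = (428.728 − 239)/(594 − 352) = 189.728/242 = 0.784.
Spending multiplier = 1/(1 − c(1−t)) = 1/(1 − 0.784×0.79) = 1/0.38064 ≈ 2.627.
ΔY = k × ΔG = (+$343 billion) / 0.38064 ≈ +$901.1 billion.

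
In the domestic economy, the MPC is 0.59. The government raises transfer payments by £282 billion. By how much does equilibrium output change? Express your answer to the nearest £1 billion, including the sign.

The transfer change shifts disposable income by +£282 billion, so first-round consumption changes by c·ΔTR = 0.59 × (+£282 billion) = +£166.38 billion.
Expenditure multiplier = 1/(1 − MPC) = 1/(1 − 0.59) = 1/0.41 ≈ 2.439.
The transfer multiplier is c × k ≈ 1.439, so ΔY = k × (c·ΔTR) = (+£166.38 billion) / 0.41 ≈ +£406 billion.

+£406 billion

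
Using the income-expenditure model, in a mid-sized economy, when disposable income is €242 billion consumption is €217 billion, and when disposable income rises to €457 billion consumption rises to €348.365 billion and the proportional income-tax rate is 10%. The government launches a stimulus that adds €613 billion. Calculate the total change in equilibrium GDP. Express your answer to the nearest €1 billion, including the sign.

+€1,362 billion

MPC = ΔC/ΔYd = (348.365 − 217)/(457 − 242) = 131.365/215 = 0.611.
Expenditure multiplier = 1/(1 − c(1−t)) = 1/(1 − 0.611×0.9) = 1/0.4501 ≈ 2.222.
ΔY = k × ΔG = (+€613 billion) / 0.4501 ≈ +€1,362 billion.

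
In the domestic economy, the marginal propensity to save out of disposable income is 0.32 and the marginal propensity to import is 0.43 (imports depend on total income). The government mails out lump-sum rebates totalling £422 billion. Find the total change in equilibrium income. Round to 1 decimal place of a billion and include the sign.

MPC = 1 − MPS = 1 − 0.32 = 0.68.
A lump-sum tax change of −£422 billion shifts disposable income by +£422 billion; first-round consumption changes by −c × ΔT = −0.68 × (−£422 billion) = +£286.96 billion.
Expenditure multiplier = 1/(1 − c + m) = 1/(1 − 0.68 + 0.43) = 1/0.75 ≈ 1.333.
The tax multiplier is −c × k ≈ −0.907, so ΔY = k × (−c·ΔT) = (+£286.96 billion) / 0.75 ≈ +£382.6 billion.

+£382.6 billion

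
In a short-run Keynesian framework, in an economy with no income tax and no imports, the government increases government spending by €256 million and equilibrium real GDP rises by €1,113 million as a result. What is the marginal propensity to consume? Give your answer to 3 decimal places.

0.770

Implied spending multiplier k = ΔY/ΔG = 1,113/256 ≈ 4.3477.
Since k = 1/(1 − MPC), MPC = 1 − 1/k = 1 − ΔG/ΔY = 1 − 256/1,113 ≈ 0.770.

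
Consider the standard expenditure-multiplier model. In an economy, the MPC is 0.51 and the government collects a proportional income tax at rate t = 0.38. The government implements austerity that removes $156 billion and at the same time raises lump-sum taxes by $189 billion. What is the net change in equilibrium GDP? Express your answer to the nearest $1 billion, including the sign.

Expenditure multiplier = 1/(1 − c(1−t)) = 1/(1 − 0.51×0.62) = 1/0.6838 ≈ 1.462.
ΔG contributes k·ΔG = (−$156 billion) / 0.6838 ≈ −$228.1 billion.
ΔT of +$189 billion changes first-round spending by −c·ΔT = −$96.39 billion, contributing k·(−c·ΔT) = (−$96.39 billion) / 0.6838 ≈ −$141 billion.
Net ΔY = k(ΔG − c·ΔT) = (−$252.39 billion) / 0.6838 ≈ −$369 billion.

−$369 billion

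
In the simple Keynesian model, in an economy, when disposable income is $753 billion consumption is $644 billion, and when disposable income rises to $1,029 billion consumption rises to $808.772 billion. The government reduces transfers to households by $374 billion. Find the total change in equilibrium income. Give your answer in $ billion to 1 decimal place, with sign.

−$554.0 billion

MPC = ΔC/ΔYd = (808.772 − 644)/(1,029 − 753) = 164.772/276 = 0.597.
The transfer change shifts disposable income by −$374 billion, so first-round consumption changes by c·ΔTR = 0.597 × (−$374 billion) = −$223.278 billion.
Expenditure multiplier = 1/(1 − MPC) = 1/(1 − 0.597) = 1/0.403 ≈ 2.481.
The transfer multiplier is c × k ≈ 1.481, so ΔY = k × (c·ΔTR) = (−$223.278 billion) / 0.403 ≈ −$554 billion.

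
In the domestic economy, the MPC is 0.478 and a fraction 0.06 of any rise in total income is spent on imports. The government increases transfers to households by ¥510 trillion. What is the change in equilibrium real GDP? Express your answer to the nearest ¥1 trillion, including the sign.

+¥419 trillion

The transfer change shifts disposable income by +¥510 trillion, so first-round consumption changes by c·ΔTR = 0.478 × (+¥510 trillion) = +¥243.78 trillion.
Expenditure multiplier = 1/(1 − c + m) = 1/(1 − 0.478 + 0.06) = 1/0.582 ≈ 1.718.
The transfer multiplier is c × k ≈ 0.821, so ΔY = k × (c·ΔTR) = (+¥243.78 trillion) / 0.582 ≈ +¥419 trillion.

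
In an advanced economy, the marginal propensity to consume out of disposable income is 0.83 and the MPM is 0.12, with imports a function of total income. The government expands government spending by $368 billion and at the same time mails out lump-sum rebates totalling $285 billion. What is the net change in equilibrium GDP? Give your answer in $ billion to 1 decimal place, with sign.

+$2,084.7 billion

Expenditure multiplier = 1/(1 − c + m) = 1/(1 − 0.83 + 0.12) = 1/0.29 ≈ 3.448.
ΔG contributes k·ΔG = (+$368 billion) / 0.29 ≈ +$1,269 billion.
ΔT of −$285 billion changes first-round spending by −c·ΔT = +$236.55 billion, contributing k·(−c·ΔT) = (+$236.55 billion) / 0.29 ≈ +$815.7 billion.
Net ΔY = k(ΔG − c·ΔT) = (+$604.55 billion) / 0.29 ≈ +$2,084.7 billion.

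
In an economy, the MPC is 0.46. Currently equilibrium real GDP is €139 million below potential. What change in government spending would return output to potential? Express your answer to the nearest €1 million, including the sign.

+€75 million

Spending multiplier = 1/(1 − MPC) = 1/(1 − 0.46) = 1/0.54 ≈ 1.852.
Need ΔY = +€139 million, so ΔG = ΔY/k = (+€139 million) × 0.54 ≈ +€75 million.
The government should increase government spending by €75 million.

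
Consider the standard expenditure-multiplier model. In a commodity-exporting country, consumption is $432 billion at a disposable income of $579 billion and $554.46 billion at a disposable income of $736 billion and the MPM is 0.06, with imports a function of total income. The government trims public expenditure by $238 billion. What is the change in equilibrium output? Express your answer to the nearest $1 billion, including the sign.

MPC = ΔC/ΔYd = (554.46 − 432)/(736 − 579) = 122.46/157 = 0.78.
Spending multiplier = 1/(1 − c + m) = 1/(1 − 0.78 + 0.06) = 1/0.28 ≈ 3.571.
ΔY = k × ΔG = (−$238 billion) / 0.28 = −$850 billion.

−$850 billion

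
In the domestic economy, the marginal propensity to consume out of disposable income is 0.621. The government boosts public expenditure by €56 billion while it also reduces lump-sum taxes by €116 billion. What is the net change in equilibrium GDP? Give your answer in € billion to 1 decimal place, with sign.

Expenditure multiplier = 1/(1 − MPC) = 1/(1 − 0.621) = 1/0.379 ≈ 2.639.
ΔG contributes k·ΔG = (+€56 billion) / 0.379 ≈ +€147.8 billion.
ΔT of −€116 billion changes first-round spending by −c·ΔT = +€72.036 billion, contributing k·(−c·ΔT) = (+€72.036 billion) / 0.379 ≈ +€190.1 billion.
Net ΔY = k(ΔG − c·ΔT) = (+€128.036 billion) / 0.379 ≈ +€337.8 billion.

+€337.8 billion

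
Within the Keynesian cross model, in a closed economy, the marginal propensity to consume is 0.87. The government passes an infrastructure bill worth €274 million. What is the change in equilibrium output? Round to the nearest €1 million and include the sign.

+€2,108 million

Government-spending multiplier = 1/(1 − MPC) = 1/(1 − 0.87) = 1/0.13 ≈ 7.692.
ΔY = k × ΔG = (+€274 million) / 0.13 ≈ +€2,108 million.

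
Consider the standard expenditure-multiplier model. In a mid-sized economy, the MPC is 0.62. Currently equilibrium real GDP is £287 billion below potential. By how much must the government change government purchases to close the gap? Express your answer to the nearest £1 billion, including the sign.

+£109 billion

Spending multiplier = 1/(1 − MPC) = 1/(1 − 0.62) = 1/0.38 ≈ 2.632.
Need ΔY = +£287 billion, so ΔG = ΔY/k = (+£287 billion) × 0.38 ≈ +£109 billion.
The government should increase government purchases by £109 billion.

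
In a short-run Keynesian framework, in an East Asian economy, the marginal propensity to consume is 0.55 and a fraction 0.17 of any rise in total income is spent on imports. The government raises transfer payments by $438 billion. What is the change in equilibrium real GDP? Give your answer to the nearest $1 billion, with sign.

The transfer change shifts disposable income by +$438 billion, so first-round consumption changes by c·ΔTR = 0.55 × (+$438 billion) = +$240.9 billion.
Expenditure multiplier = 1/(1 − c + m) = 1/(1 − 0.55 + 0.17) = 1/0.62 ≈ 1.613.
The transfer multiplier is c × k ≈ 0.887, so ΔY = k × (c·ΔTR) = (+$240.9 billion) / 0.62 ≈ +$389 billion.

+$389 billion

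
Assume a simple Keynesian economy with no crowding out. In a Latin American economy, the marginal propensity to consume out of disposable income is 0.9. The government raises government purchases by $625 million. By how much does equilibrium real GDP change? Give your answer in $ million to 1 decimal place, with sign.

Expenditure multiplier = 1/(1 − MPC) = 1/(1 − 0.9) = 1/0.1 = 10.
ΔY = k × ΔG = (+$625 million) / 0.1 = +$6,250 million.

+$6,250.0 million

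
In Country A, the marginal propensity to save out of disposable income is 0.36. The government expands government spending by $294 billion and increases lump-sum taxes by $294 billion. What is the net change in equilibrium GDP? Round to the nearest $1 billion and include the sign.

MPC = 1 − MPS = 1 − 0.36 = 0.64.
Expenditure multiplier = 1/(1 − MPC) = 1/(1 − 0.64) = 1/0.36 ≈ 2.778.
ΔG contributes k·ΔG = (+$294 billion) / 0.36 ≈ +$816.7 billion.
ΔT of +$294 billion changes first-round spending by −c·ΔT = −$188.16 billion, contributing k·(−c·ΔT) = (−$188.16 billion) / 0.36 ≈ −$522.7 billion.
With ΔG = ΔT and no other leakages, the balanced-budget multiplier is 1, so ΔY = ΔG = +$294 billion.

+$294 billion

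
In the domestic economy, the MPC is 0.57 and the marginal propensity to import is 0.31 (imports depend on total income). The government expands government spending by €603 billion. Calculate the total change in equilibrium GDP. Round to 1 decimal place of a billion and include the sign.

+€814.9 billion

Spending multiplier = 1/(1 − c + m) = 1/(1 − 0.57 + 0.31) = 1/0.74 ≈ 1.351.
ΔY = k × ΔG = (+€603 billion) / 0.74 ≈ +€814.9 billion.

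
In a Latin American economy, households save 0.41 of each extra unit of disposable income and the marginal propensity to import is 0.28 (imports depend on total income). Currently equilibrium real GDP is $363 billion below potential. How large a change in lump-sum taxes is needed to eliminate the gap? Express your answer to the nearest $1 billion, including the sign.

−$425 billion

MPC = 1 − MPS = 1 − 0.41 = 0.59.
Spending multiplier = 1/(1 − c + m) = 1/(1 − 0.59 + 0.28) = 1/0.69 ≈ 1.449.
Tax multiplier = −c·k = −0.59/0.69 ≈ −0.855. Need ΔY = +$363 billion, so ΔT = ΔY/(−c·k) = −(+$363 billion) × 0.69 / 0.59 ≈ −$425 billion.
The government should cut lump-sum taxes by $425 billion.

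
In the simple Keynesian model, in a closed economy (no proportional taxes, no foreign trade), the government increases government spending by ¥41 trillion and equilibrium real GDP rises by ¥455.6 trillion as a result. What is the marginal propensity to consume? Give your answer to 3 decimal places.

0.910

Implied spending multiplier k = ΔY/ΔG = 455.6/41 ≈ 11.1122.
Since k = 1/(1 − MPC), MPC = 1 − 1/k = 1 − ΔG/ΔY = 1 − 41/455.6 ≈ 0.910.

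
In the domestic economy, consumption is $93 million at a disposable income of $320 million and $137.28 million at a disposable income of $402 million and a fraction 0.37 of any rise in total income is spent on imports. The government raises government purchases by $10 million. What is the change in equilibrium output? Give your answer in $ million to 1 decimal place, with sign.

+$12.0 million

MPC = ΔC/ΔYd = (137.28 − 93)/(402 − 320) = 44.28/82 = 0.54.
Expenditure multiplier = 1/(1 − c + m) = 1/(1 − 0.54 + 0.37) = 1/0.83 ≈ 1.205.
ΔY = k × ΔG = (+$10 million) / 0.83 ≈ +$12 million.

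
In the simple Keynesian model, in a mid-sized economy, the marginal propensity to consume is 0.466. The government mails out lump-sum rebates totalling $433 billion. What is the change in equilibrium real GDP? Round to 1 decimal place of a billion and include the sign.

A lump-sum tax change of −$433 billion shifts disposable income by +$433 billion; first-round consumption changes by −c × ΔT = −0.466 × (−$433 billion) = +$201.778 billion.
Expenditure multiplier = 1/(1 − MPC) = 1/(1 − 0.466) = 1/0.534 ≈ 1.873.
The tax multiplier is −c × k ≈ −0.873, so ΔY = k × (−c·ΔT) = (+$201.778 billion) / 0.534 ≈ +$377.9 billion.

+$377.9 billion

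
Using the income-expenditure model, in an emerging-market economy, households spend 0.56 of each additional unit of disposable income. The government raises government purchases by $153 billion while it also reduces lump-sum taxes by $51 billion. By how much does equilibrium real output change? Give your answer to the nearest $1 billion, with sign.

+$413 billion

Expenditure multiplier = 1/(1 − MPC) = 1/(1 − 0.56) = 1/0.44 ≈ 2.273.
ΔG contributes k·ΔG = (+$153 billion) / 0.44 ≈ +$347.7 billion.
ΔT of −$51 billion changes first-round spending by −c·ΔT = +$28.56 billion, contributing k·(−c·ΔT) = (+$28.56 billion) / 0.44 ≈ +$64.9 billion.
Net ΔY = k(ΔG − c·ΔT) = (+$181.56 billion) / 0.44 ≈ +$413 billion.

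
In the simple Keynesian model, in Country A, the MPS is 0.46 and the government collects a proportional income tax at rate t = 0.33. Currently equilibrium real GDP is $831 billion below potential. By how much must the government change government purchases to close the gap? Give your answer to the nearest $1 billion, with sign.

MPC = 1 − MPS = 1 − 0.46 = 0.54.
Spending multiplier = 1/(1 − c(1−t)) = 1/(1 − 0.54×0.67) = 1/0.6382 ≈ 1.567.
Need ΔY = +$831 billion, so ΔG = ΔY/k = (+$831 billion) × 0.6382 ≈ +$530 billion.
The government should increase government purchases by $530 billion.

+$530 billion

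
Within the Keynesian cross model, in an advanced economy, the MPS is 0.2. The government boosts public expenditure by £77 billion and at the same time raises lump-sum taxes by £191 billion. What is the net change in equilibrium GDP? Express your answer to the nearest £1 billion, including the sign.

MPC = 1 − MPS = 1 − 0.2 = 0.8.
Expenditure multiplier = 1/(1 − MPC) = 1/(1 − 0.8) = 1/0.2 = 5.
ΔG contributes k·ΔG = (+£77 billion) / 0.2 = +£385 billion.
ΔT of +£191 billion changes first-round spending by −c·ΔT = −£152.8 billion, contributing k·(−c·ΔT) = (−£152.8 billion) / 0.2 = −£764 billion.
Net ΔY = k(ΔG − c·ΔT) = (−£75.8 billion) / 0.2 = −£379 billion.

−£379 billion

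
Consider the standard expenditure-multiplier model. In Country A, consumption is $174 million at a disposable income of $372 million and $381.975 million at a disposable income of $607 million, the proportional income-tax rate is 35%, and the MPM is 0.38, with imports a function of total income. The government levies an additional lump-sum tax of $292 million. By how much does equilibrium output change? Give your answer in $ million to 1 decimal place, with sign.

−$321.1 million

MPC = ΔC/ΔYd = (381.975 − 174)/(607 − 372) = 207.975/235 = 0.885.
A lump-sum tax change of +$292 million shifts disposable income by −$292 million; first-round consumption changes by −c × ΔT = −0.885 × (+$292 million) = −$258.42 million.
Expenditure multiplier = 1/(1 − c(1−t) + m) = 1/(1 − 0.885×0.65 + 0.38) = 1/0.80475 ≈ 1.243.
The tax multiplier is −c × k ≈ −1.1, so ΔY = k × (−c·ΔT) = (−$258.42 million) / 0.80475 ≈ −$321.1 million.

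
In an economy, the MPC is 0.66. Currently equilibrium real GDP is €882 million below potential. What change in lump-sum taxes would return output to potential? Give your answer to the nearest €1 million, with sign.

Spending multiplier = 1/(1 − MPC) = 1/(1 − 0.66) = 1/0.34 ≈ 2.941.
Tax multiplier = −c·k = −0.66/0.34 ≈ −1.941. Need ΔY = +€882 million, so ΔT = ΔY/(−c·k) = −(+€882 million) × 0.34 / 0.66 ≈ −€454 million.
The government should cut lump-sum taxes by €454 million.

−€454 million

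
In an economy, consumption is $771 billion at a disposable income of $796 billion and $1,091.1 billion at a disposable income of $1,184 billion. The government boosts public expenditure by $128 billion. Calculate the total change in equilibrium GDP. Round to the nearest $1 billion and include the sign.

MPC = ΔC/ΔYd = (1,091.1 − 771)/(1,184 − 796) = 320.1/388 = 0.825.
Expenditure multiplier = 1/(1 − MPC) = 1/(1 − 0.825) = 1/0.175 ≈ 5.714.
ΔY = k × ΔG = (+$128 billion) / 0.175 ≈ +$731 billion.

+$731 billion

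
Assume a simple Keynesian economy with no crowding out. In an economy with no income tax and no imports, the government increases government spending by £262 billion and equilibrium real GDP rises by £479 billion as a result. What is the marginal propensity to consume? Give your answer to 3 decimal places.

Implied spending multiplier k = ΔY/ΔG = 479/262 ≈ 1.8282.
Since k = 1/(1 − MPC), MPC = 1 − 1/k = 1 − ΔG/ΔY = 1 − 262/479 ≈ 0.453.

0.453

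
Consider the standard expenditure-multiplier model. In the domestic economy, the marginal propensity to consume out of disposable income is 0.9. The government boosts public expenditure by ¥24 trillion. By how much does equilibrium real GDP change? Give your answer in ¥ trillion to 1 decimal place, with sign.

Expenditure multiplier = 1/(1 − MPC) = 1/(1 − 0.9) = 1/0.1 = 10.
ΔY = k × ΔG = (+¥24 trillion) / 0.1 = +¥240 trillion.

+¥240.0 trillion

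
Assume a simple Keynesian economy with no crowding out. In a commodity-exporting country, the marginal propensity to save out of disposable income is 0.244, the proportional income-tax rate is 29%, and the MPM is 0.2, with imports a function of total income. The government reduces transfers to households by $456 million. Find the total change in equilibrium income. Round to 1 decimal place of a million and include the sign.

−$519.8 million

MPC = 1 − MPS = 1 − 0.244 = 0.756.
The transfer change shifts disposable income by −$456 million, so first-round consumption changes by c·ΔTR = 0.756 × (−$456 million) = −$344.736 million.
Expenditure multiplier = 1/(1 − c(1−t) + m) = 1/(1 − 0.756×0.71 + 0.2) = 1/0.66324 ≈ 1.508.
The transfer multiplier is c × k ≈ 1.14, so ΔY = k × (c·ΔTR) = (−$344.736 million) / 0.66324 ≈ −$519.8 million.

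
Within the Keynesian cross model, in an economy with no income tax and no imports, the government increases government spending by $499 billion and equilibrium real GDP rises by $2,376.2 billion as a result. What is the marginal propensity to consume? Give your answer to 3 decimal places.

0.790

Implied spending multiplier k = ΔY/ΔG = 2,376.2/499 ≈ 4.7619.
Since k = 1/(1 − MPC), MPC = 1 − 1/k = 1 − ΔG/ΔY = 1 − 499/2,376.2 ≈ 0.790.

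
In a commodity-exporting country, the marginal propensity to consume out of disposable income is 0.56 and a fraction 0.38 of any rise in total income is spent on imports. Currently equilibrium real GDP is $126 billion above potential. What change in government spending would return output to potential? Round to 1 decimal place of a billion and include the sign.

Spending multiplier = 1/(1 − c + m) = 1/(1 − 0.56 + 0.38) = 1/0.82 ≈ 1.22.
Need ΔY = −$126 billion, so ΔG = ΔY/k = (−$126 billion) × 0.82 ≈ −$103.3 billion.
The government should cut government spending by $103.3 billion.

−$103.3 billion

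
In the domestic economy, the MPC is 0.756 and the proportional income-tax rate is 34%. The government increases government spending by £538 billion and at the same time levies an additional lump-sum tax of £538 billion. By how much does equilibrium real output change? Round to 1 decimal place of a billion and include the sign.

Expenditure multiplier = 1/(1 − c(1−t)) = 1/(1 − 0.756×0.66) = 1/0.50104 ≈ 1.996.
ΔG contributes k·ΔG = (+£538 billion) / 0.50104 ≈ +£1,073.8 billion.
ΔT of +£538 billion changes first-round spending by −c·ΔT = −£406.728 billion, contributing k·(−c·ΔT) = (−£406.728 billion) / 0.50104 ≈ −£811.8 billion.
Net ΔY = k(ΔG − c·ΔT) = (+£131.272 billion) / 0.50104 ≈ +£262 billion.

+£262.0 billion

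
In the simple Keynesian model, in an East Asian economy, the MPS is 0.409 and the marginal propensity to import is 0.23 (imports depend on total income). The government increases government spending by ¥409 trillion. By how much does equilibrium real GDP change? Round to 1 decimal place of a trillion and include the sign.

MPC = 1 − MPS = 1 − 0.409 = 0.591.
Spending multiplier = 1/(1 − c + m) = 1/(1 − 0.591 + 0.23) = 1/0.639 ≈ 1.565.
ΔY = k × ΔG = (+¥409 trillion) / 0.639 ≈ +¥640.1 trillion.

+¥640.1 trillion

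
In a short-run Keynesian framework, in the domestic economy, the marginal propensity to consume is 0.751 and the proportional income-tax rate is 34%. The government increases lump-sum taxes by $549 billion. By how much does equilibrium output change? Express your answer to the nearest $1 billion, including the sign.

−$818 billion

A lump-sum tax change of +$549 billion shifts disposable income by −$549 billion; first-round consumption changes by −c × ΔT = −0.751 × (+$549 billion) = −$412.299 billion.
Expenditure multiplier = 1/(1 − c(1−t)) = 1/(1 − 0.751×0.66) = 1/0.50434 ≈ 1.983.
The tax multiplier is −c × k ≈ −1.489, so ΔY = k × (−c·ΔT) = (−$412.299 billion) / 0.50434 ≈ −$818 billion.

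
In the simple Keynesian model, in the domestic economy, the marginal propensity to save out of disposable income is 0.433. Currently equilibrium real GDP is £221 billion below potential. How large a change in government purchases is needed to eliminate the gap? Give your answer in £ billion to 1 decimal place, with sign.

MPC = 1 − MPS = 1 − 0.433 = 0.567.
Spending multiplier = 1/(1 − MPC) = 1/(1 − 0.567) = 1/0.433 ≈ 2.309.
Need ΔY = +£221 billion, so ΔG = ΔY/k = (+£221 billion) × 0.433 ≈ +£95.7 billion.
The government should increase government purchases by £95.7 billion.

+£95.7 billion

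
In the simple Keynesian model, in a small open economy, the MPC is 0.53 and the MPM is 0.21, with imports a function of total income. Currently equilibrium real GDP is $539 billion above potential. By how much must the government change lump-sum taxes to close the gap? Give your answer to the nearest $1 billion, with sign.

Spending multiplier = 1/(1 − c + m) = 1/(1 − 0.53 + 0.21) = 1/0.68 ≈ 1.471.
Tax multiplier = −c·k = −0.53/0.68 ≈ −0.779. Need ΔY = −$539 billion, so ΔT = ΔY/(−c·k) = −(−$539 billion) × 0.68 / 0.53 ≈ +$692 billion.
The government should raise lump-sum taxes by $692 billion.

+$692 billion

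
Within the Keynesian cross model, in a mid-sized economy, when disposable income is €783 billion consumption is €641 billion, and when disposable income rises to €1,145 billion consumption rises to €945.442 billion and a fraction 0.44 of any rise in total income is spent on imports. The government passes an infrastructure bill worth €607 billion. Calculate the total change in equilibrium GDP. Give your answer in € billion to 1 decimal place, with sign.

+€1,013.4 billion

MPC = ΔC/ΔYd = (945.442 − 641)/(1,145 − 783) = 304.442/362 = 0.841.
Spending multiplier = 1/(1 − c + m) = 1/(1 − 0.841 + 0.44) = 1/0.599 ≈ 1.669.
ΔY = k × ΔG = (+€607 billion) / 0.599 ≈ +€1,013.4 billion.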